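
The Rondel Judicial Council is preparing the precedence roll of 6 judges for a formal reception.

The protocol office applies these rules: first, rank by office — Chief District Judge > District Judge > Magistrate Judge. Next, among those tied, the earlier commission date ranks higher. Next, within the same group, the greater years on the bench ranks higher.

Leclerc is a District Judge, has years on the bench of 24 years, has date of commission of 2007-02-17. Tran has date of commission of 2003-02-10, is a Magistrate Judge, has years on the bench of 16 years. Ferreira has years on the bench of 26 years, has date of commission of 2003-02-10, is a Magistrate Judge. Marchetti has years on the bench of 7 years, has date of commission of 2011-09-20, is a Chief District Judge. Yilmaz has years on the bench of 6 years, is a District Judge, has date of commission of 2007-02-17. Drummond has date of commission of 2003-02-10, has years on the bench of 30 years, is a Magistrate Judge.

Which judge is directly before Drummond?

Yilmaz

By office: Marchetti (Chief District Judge); then Leclerc and Yilmaz (District Judge); then Drummond, Ferreira and Tran (Magistrate Judge).
Leclerc and Yilmaz both have date of commission 2007-02-17, so the next rule applies.
Among Leclerc and Yilmaz, by years on the bench (higher first): Leclerc (24 years) before Yilmaz (6 years).
Drummond, Ferreira and Tran all have date of commission 2003-02-10, so the next rule applies.
Among Drummond, Ferreira and Tran, by years on the bench (higher first): Drummond (30 years) before Ferreira (26 years) before Tran (16 years).
Order: Marchetti, Leclerc, Yilmaz, Drummond, Ferreira, Tran.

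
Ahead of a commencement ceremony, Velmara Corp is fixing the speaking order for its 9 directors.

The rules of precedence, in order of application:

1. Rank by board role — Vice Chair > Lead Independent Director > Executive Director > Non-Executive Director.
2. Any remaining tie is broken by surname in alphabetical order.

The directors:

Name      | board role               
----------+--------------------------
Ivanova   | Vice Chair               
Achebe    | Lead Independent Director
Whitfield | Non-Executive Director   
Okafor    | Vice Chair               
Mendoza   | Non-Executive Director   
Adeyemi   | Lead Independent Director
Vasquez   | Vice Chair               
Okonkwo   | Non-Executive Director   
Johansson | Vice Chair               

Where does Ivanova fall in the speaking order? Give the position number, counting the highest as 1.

1

By board role: Ivanova, Johansson, Okafor and Vasquez (Vice Chair); then Achebe and Adeyemi (Lead Independent Director); then Mendoza, Okonkwo and Whitfield (Non-Executive Director).
Among Ivanova, Johansson, Okafor and Vasquez, alphabetically by surname: Ivanova before Johansson before Okafor before Vasquez.
Among Achebe and Adeyemi, alphabetically by surname: Achebe before Adeyemi.
Among Mendoza, Okonkwo and Whitfield, alphabetically by surname: Mendoza before Okonkwo before Whitfield.
Order: Ivanova, Johansson, Okafor, Vasquez, Achebe, Adeyemi, Mendoza, Okonkwo, Whitfield. So position 1.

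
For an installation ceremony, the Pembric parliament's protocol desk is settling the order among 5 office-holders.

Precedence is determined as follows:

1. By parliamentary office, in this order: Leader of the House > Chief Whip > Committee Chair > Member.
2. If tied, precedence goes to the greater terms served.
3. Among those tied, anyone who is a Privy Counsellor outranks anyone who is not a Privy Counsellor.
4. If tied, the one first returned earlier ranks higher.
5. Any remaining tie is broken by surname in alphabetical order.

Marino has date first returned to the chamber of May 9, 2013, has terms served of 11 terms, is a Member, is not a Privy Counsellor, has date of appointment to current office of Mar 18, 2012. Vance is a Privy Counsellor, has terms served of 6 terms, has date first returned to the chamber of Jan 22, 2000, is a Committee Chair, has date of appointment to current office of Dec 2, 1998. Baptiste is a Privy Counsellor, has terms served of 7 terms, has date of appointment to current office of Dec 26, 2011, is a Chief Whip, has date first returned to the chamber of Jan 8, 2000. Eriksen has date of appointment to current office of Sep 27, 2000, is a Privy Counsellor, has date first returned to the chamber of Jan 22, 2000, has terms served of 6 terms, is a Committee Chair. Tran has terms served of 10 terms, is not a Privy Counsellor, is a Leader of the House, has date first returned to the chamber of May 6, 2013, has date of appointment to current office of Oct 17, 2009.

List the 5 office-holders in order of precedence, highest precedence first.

Tran, Baptiste, Eriksen, Vance, Marino

By parliamentary office: Tran (Leader of the House); then Baptiste (Chief Whip); then Eriksen and Vance (Committee Chair); then Marino (Member).
Eriksen and Vance both have terms served 6 terms, so the next rule applies.
Eriksen and Vance are each a Privy Counsellor, so the next rule applies.
Eriksen and Vance both have date first returned to the chamber Jan 22, 2000, so the next rule applies.
Among Eriksen and Vance, alphabetically by surname: Eriksen before Vance.
Full order: Tran, Baptiste, Eriksen, Vance, Marino.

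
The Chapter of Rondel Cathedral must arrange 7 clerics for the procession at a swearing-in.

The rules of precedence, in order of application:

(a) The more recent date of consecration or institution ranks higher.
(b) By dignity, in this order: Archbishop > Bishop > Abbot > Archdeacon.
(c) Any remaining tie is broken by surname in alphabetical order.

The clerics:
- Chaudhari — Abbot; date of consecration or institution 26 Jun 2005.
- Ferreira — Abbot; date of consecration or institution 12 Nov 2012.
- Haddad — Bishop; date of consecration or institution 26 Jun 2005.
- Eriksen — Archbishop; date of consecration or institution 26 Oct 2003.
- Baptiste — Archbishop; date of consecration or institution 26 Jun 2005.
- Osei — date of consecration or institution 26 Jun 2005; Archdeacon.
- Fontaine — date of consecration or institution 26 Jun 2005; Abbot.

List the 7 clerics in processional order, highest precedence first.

Ferreira, Baptiste, Haddad, Chaudhari, Fontaine, Osei, Eriksen

By date of consecration or institution (later first): Ferreira (12 Nov 2012); then Baptiste, Haddad, Chaudhari, Fontaine and Osei (each 26 Jun 2005); then Eriksen (26 Oct 2003).
Among Baptiste, Haddad, Chaudhari, Fontaine and Osei, by dignity: Baptiste (Archbishop) before Haddad (Bishop) before Chaudhari and Fontaine (Abbot) before Osei (Archdeacon).
Among Chaudhari and Fontaine, alphabetically by surname: Chaudhari before Fontaine.
Full order: Ferreira, Baptiste, Haddad, Chaudhari, Fontaine, Osei, Eriksen.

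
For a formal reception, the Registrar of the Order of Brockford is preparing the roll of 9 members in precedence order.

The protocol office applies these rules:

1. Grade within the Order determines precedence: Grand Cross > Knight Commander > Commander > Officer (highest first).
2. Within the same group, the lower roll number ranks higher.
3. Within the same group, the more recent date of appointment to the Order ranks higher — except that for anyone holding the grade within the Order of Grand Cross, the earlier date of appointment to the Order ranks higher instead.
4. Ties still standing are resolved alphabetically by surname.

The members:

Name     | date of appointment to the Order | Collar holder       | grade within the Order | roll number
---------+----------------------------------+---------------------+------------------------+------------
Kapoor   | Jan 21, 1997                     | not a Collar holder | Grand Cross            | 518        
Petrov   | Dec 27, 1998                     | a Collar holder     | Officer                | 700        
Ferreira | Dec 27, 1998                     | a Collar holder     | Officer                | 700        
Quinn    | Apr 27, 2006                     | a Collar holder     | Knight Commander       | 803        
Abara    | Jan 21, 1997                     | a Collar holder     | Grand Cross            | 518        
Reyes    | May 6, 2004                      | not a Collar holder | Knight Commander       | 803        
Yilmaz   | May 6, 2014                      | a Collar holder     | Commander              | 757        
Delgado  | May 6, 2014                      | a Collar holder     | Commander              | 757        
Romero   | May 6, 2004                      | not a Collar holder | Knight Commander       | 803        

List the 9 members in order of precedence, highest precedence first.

Abara, Kapoor, Quinn, Reyes, Romero, Delgado, Yilmaz, Ferreira, Petrov

By grade within the Order: Abara and Kapoor (Grand Cross); then Quinn, Reyes and Romero (Knight Commander); then Delgado and Yilmaz (Commander); then Ferreira and Petrov (Officer).
Abara and Kapoor both have roll number 518, so the next rule applies.
Abara and Kapoor both have date of appointment to the Order Jan 21, 1997, so the next rule applies.
Among Abara and Kapoor, alphabetically by surname: Abara before Kapoor.
Quinn, Reyes and Romero all have roll number 803, so the next rule applies.
Among Quinn, Reyes and Romero, by date of appointment to the Order (later first): Quinn (Apr 27, 2006) before Reyes and Romero (May 6, 2004).
Among Reyes and Romero, alphabetically by surname: Reyes before Romero.
Delgado and Yilmaz both have roll number 757, so the next rule applies.
Delgado and Yilmaz both have date of appointment to the Order May 6, 2014, so the next rule applies.
Among Delgado and Yilmaz, alphabetically by surname: Delgado before Yilmaz.
Ferreira and Petrov both have roll number 700, so the next rule applies.
Ferreira and Petrov both have date of appointment to the Order Dec 27, 1998, so the next rule applies.
Among Ferreira and Petrov, alphabetically by surname: Ferreira before Petrov.
Full order: Abara, Kapoor, Quinn, Reyes, Romero, Delgado, Yilmaz, Ferreira, Petrov.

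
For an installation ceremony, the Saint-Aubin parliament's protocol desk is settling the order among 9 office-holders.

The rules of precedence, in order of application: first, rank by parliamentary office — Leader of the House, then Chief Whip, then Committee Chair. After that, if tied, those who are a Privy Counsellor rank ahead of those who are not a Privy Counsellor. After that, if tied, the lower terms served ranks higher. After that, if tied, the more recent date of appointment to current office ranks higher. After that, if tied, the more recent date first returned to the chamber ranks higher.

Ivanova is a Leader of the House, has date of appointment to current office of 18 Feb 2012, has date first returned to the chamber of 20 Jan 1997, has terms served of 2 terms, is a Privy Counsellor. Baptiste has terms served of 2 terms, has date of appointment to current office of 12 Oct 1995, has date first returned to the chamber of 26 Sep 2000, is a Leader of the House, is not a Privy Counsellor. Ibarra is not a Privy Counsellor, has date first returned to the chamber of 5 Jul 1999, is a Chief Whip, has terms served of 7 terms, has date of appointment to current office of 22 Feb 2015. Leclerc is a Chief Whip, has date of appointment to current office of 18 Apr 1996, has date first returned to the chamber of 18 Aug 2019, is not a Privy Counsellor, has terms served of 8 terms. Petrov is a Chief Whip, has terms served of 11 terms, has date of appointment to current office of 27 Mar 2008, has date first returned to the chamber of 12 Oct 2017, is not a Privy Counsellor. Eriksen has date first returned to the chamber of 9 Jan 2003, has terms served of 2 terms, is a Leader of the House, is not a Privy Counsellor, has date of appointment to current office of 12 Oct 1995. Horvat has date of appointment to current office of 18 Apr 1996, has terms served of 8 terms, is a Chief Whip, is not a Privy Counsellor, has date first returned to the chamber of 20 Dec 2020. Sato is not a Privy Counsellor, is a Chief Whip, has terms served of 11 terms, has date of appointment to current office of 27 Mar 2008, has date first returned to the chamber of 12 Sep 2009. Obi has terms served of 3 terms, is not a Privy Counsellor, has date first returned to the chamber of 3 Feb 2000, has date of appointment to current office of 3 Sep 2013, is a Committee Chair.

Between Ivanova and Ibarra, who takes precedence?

By parliamentary office: Ivanova, Eriksen and Baptiste (Leader of the House); then Ibarra, Horvat, Leclerc, Petrov and Sato (Chief Whip); then Obi (Committee Chair).
Among Ivanova, Eriksen and Baptiste, a Privy Counsellor before not a Privy Counsellor: Ivanova (a Privy Counsellor) before Eriksen and Baptiste (not a Privy Counsellor).
Eriksen and Baptiste both have terms served 2 terms, so the next rule applies.
Eriksen and Baptiste both have date of appointment to current office 12 Oct 1995, so the next rule applies.
Among Eriksen and Baptiste, by date first returned to the chamber (later first): Eriksen (9 Jan 2003) before Baptiste (26 Sep 2000).
Ibarra, Horvat, Leclerc, Petrov and Sato are each not a Privy Counsellor, so the next rule applies.
Among Ibarra, Horvat, Leclerc, Petrov and Sato, by terms served (lower first): Ibarra (7 terms) before Horvat and Leclerc (8 terms) before Petrov and Sato (11 terms).
Horvat and Leclerc both have date of appointment to current office 18 Apr 1996, so the next rule applies.
Among Horvat and Leclerc, by date first returned to the chamber (later first): Horvat (20 Dec 2020) before Leclerc (18 Aug 2019).
Petrov and Sato both have date of appointment to current office 27 Mar 2008, so the next rule applies.
Among Petrov and Sato, by date first returned to the chamber (later first): Petrov (12 Oct 2017) before Sato (12 Sep 2009).
So Ivanova takes precedence.

Ivanova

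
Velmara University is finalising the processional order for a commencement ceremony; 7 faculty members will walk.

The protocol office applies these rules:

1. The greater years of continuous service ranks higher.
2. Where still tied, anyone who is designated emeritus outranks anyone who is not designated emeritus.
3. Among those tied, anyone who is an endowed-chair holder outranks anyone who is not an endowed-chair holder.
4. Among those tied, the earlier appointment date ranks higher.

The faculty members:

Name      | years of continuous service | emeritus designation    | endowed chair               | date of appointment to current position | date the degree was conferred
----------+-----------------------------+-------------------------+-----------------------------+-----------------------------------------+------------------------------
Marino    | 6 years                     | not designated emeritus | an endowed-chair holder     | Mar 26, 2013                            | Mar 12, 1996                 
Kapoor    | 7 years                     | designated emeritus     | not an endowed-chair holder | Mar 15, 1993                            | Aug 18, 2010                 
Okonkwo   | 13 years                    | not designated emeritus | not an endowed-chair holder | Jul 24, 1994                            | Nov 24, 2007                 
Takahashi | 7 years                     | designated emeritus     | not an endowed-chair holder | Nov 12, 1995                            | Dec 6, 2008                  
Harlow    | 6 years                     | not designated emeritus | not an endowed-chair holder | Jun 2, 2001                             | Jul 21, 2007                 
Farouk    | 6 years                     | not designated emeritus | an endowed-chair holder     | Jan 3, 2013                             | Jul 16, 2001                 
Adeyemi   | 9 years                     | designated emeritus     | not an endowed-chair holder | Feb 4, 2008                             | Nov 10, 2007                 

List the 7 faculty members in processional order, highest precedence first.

By years of continuous service (higher first): Okonkwo (13 years); then Adeyemi (9 years); then Kapoor and Takahashi (both 7 years); then Farouk, Marino and Harlow (each 6 years).
Kapoor and Takahashi are each designated emeritus, so the next rule applies.
Kapoor and Takahashi are each not an endowed-chair holder, so the next rule applies.
Among Kapoor and Takahashi, by date of appointment to current position (earlier first): Kapoor (Mar 15, 1993) before Takahashi (Nov 12, 1995).
Farouk, Marino and Harlow are each not designated emeritus, so the next rule applies.
Among Farouk, Marino and Harlow, an endowed-chair holder before not an endowed-chair holder: Farouk and Marino (an endowed-chair holder) before Harlow (not an endowed-chair holder).
Among Farouk and Marino, by date of appointment to current position (earlier first): Farouk (Jan 3, 2013) before Marino (Mar 26, 2013).
Full order: Okonkwo, Adeyemi, Kapoor, Takahashi, Farouk, Marino, Harlow.

Okonkwo, Adeyemi, Kapoor, Takahashi, Farouk, Marino, Harlow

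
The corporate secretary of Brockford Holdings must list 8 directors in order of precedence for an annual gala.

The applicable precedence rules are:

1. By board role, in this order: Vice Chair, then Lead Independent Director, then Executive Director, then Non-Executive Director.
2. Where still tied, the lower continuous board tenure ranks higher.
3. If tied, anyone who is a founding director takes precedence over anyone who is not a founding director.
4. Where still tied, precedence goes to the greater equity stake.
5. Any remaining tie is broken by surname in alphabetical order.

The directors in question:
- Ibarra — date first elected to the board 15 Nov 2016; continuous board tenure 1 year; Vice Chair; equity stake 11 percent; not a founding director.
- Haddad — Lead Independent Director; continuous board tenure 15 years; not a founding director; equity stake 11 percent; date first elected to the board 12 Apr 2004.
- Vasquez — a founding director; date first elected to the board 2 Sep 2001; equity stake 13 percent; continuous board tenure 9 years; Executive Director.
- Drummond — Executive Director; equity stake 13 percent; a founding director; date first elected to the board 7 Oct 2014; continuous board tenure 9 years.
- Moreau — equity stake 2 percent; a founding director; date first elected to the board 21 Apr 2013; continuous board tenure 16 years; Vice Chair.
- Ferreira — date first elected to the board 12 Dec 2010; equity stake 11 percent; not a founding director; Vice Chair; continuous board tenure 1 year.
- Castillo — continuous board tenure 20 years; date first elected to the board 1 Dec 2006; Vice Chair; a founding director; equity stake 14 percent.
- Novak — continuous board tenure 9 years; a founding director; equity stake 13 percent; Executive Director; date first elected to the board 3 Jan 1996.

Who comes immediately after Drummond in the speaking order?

Novak

By board role: Ferreira, Ibarra, Moreau and Castillo (Vice Chair); then Haddad (Lead Independent Director); then Drummond, Novak and Vasquez (Executive Director).
Among Ferreira, Ibarra, Moreau and Castillo, by continuous board tenure (lower first): Ferreira and Ibarra (1 year) before Moreau (16 years) before Castillo (20 years).
Ferreira and Ibarra are each not a founding director, so the next rule applies.
Ferreira and Ibarra both have equity stake 11 percent, so the next rule applies.
Among Ferreira and Ibarra, alphabetically by surname: Ferreira before Ibarra.
Drummond, Novak and Vasquez all have continuous board tenure 9 years, so the next rule applies.
Drummond, Novak and Vasquez are each a founding director, so the next rule applies.
Drummond, Novak and Vasquez all have equity stake 13 percent, so the next rule applies.
Among Drummond, Novak and Vasquez, alphabetically by surname: Drummond before Novak before Vasquez.
Order: Ferreira, Ibarra, Moreau, Castillo, Haddad, Drummond, Novak, Vasquez.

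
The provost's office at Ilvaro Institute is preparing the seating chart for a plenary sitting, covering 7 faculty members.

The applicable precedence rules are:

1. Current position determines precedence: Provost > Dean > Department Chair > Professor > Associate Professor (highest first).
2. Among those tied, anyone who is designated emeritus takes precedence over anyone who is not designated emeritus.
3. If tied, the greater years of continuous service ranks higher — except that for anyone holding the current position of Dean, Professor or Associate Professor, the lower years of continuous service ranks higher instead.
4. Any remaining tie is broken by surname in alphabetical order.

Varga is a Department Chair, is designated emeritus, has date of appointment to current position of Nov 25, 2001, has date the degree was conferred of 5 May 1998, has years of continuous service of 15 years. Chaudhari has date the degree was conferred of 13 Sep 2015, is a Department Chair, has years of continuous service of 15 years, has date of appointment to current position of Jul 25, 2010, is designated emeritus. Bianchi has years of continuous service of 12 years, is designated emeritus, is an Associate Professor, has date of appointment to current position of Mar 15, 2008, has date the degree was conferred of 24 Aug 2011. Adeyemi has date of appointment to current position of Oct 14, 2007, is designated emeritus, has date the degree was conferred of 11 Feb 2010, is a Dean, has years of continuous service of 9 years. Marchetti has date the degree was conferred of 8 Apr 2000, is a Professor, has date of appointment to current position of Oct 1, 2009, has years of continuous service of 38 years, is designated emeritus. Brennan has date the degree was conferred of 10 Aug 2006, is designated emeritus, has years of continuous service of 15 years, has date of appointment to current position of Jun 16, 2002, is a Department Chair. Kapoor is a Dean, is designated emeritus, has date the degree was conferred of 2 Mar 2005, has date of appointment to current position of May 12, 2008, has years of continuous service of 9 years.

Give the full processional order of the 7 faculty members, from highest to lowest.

By current position: Adeyemi and Kapoor (Dean); then Brennan, Chaudhari and Varga (Department Chair); then Marchetti (Professor); then Bianchi (Associate Professor).
Adeyemi and Kapoor are each designated emeritus, so the next rule applies.
Adeyemi and Kapoor both have years of continuous service 9 years, so the next rule applies.
Among Adeyemi and Kapoor, alphabetically by surname: Adeyemi before Kapoor.
Brennan, Chaudhari and Varga are each designated emeritus, so the next rule applies.
Brennan, Chaudhari and Varga all have years of continuous service 15 years, so the next rule applies.
Among Brennan, Chaudhari and Varga, alphabetically by surname: Brennan before Chaudhari before Varga.
Full order: Adeyemi, Kapoor, Brennan, Chaudhari, Varga, Marchetti, Bianchi.

Adeyemi, Kapoor, Brennan, Chaudhari, Varga, Marchetti, Bianchi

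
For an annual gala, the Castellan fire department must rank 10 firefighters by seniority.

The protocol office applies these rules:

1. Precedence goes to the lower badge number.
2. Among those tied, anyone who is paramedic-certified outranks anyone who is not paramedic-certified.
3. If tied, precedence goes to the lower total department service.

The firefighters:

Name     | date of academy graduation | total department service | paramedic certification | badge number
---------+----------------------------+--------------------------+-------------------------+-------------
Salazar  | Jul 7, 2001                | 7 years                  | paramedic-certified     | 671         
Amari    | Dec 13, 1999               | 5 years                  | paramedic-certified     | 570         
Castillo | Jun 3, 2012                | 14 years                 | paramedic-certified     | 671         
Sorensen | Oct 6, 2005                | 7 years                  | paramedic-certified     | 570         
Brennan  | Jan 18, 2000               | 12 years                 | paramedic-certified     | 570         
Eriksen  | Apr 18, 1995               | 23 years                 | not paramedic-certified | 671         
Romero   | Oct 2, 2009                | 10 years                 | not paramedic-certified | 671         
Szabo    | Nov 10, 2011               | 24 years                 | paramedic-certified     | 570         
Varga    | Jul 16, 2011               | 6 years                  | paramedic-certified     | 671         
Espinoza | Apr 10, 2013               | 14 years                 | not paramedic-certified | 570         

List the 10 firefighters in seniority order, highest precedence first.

By badge number (lower first): Amari, Sorensen, Brennan, Szabo and Espinoza (each 570); then Varga, Salazar, Castillo, Romero and Eriksen (each 671).
Among Amari, Sorensen, Brennan, Szabo and Espinoza, paramedic-certified before not paramedic-certified: Amari, Sorensen, Brennan and Szabo (paramedic-certified) before Espinoza (not paramedic-certified).
Among Amari, Sorensen, Brennan and Szabo, by total department service (lower first): Amari (5 years) before Sorensen (7 years) before Brennan (12 years) before Szabo (24 years).
Among Varga, Salazar, Castillo, Romero and Eriksen, paramedic-certified before not paramedic-certified: Varga, Salazar and Castillo (paramedic-certified) before Romero and Eriksen (not paramedic-certified).
Among Varga, Salazar and Castillo, by total department service (lower first): Varga (6 years) before Salazar (7 years) before Castillo (14 years).
Among Romero and Eriksen, by total department service (lower first): Romero (10 years) before Eriksen (23 years).
Full order: Amari, Sorensen, Brennan, Szabo, Espinoza, Varga, Salazar, Castillo, Romero, Eriksen.

Amari, Sorensen, Brennan, Szabo, Espinoza, Varga, Salazar, Castillo, Romero, Eriksen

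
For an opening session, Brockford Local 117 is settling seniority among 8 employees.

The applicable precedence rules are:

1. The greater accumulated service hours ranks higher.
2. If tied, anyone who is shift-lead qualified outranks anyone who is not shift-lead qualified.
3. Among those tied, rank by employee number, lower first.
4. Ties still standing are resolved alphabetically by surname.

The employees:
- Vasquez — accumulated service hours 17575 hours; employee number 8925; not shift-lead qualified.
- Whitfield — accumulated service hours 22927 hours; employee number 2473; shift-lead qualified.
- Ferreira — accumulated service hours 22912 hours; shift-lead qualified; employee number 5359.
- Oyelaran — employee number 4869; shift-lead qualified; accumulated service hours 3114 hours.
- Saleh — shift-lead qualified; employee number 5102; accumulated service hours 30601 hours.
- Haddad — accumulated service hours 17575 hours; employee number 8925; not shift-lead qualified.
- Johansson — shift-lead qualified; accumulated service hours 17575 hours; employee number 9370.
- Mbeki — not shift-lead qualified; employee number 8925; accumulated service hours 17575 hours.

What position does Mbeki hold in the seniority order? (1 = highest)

By accumulated service hours (higher first): Saleh (30601 hours); then Whitfield (22927 hours); then Ferreira (22912 hours); then Johansson, Haddad, Mbeki and Vasquez (each 17575 hours); then Oyelaran (3114 hours).
Among Johansson, Haddad, Mbeki and Vasquez, shift-lead qualified before not shift-lead qualified: Johansson (shift-lead qualified) before Haddad, Mbeki and Vasquez (not shift-lead qualified).
Haddad, Mbeki and Vasquez all have employee number 8925, so the next rule applies.
Among Haddad, Mbeki and Vasquez, alphabetically by surname: Haddad before Mbeki before Vasquez.
Order: Saleh, Whitfield, Ferreira, Johansson, Haddad, Mbeki, Vasquez, Oyelaran. So position 6.

6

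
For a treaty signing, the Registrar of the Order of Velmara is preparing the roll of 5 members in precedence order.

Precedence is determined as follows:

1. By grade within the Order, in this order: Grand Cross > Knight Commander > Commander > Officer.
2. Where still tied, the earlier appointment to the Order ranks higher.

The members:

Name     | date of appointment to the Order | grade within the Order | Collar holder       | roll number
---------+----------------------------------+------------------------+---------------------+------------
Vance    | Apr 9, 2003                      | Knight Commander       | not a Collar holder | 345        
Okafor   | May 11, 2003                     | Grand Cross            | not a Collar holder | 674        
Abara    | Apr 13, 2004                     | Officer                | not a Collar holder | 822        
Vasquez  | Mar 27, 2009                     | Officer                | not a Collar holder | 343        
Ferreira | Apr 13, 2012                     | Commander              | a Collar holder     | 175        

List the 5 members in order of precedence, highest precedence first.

By grade within the Order: Okafor (Grand Cross); then Vance (Knight Commander); then Ferreira (Commander); then Abara and Vasquez (Officer).
Among Abara and Vasquez, by date of appointment to the Order (earlier first): Abara (Apr 13, 2004) before Vasquez (Mar 27, 2009).
Full order: Okafor, Vance, Ferreira, Abara, Vasquez.

Okafor, Vance, Ferreira, Abara, Vasquez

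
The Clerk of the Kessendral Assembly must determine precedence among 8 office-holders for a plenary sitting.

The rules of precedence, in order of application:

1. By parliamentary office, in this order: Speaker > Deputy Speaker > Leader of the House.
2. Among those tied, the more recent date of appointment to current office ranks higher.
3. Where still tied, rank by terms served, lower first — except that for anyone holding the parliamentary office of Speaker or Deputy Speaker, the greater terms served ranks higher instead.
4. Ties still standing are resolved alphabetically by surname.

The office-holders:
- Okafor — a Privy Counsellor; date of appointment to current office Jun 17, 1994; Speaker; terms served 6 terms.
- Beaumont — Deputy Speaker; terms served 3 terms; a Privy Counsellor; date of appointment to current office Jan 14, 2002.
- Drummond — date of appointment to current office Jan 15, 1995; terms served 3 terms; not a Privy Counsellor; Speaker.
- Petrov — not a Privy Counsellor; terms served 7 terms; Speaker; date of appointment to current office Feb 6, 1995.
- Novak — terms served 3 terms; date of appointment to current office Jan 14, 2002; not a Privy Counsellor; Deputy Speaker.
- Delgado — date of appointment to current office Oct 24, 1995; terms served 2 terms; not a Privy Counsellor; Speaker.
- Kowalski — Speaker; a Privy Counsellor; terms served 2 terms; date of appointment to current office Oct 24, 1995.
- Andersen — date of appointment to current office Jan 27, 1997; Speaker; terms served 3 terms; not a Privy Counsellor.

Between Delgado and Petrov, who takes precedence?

By parliamentary office: Andersen, Delgado, Kowalski, Petrov, Drummond and Okafor (Speaker); then Beaumont and Novak (Deputy Speaker).
Among Andersen, Delgado, Kowalski, Petrov, Drummond and Okafor, by date of appointment to current office (later first): Andersen (Jan 27, 1997) before Delgado and Kowalski (Oct 24, 1995) before Petrov (Feb 6, 1995) before Drummond (Jan 15, 1995) before Okafor (Jun 17, 1994).
Delgado and Kowalski both have terms served 2 terms, so the next rule applies.
Among Delgado and Kowalski, alphabetically by surname: Delgado before Kowalski.
Beaumont and Novak both have date of appointment to current office Jan 14, 2002, so the next rule applies.
Beaumont and Novak both have terms served 3 terms, so the next rule applies.
Among Beaumont and Novak, alphabetically by surname: Beaumont before Novak.
So Delgado takes precedence.

Delgado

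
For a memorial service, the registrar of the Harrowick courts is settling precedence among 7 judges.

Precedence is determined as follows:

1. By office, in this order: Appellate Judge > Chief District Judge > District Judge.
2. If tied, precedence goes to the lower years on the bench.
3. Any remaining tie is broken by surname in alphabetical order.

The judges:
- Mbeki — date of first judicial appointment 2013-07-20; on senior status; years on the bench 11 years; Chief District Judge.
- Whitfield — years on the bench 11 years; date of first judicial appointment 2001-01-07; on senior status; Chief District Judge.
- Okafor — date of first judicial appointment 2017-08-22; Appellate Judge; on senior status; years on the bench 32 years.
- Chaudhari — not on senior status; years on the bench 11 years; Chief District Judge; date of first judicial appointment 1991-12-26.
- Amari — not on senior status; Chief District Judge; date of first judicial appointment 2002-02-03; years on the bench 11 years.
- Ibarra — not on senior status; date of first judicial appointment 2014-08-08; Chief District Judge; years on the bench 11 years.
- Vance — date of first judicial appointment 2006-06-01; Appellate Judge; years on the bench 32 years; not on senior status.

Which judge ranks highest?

Okafor

By office: Okafor and Vance (Appellate Judge); then Amari, Chaudhari, Ibarra, Mbeki and Whitfield (Chief District Judge).
Okafor and Vance both have years on the bench 32 years, so the next rule applies.
Among Okafor and Vance, alphabetically by surname: Okafor before Vance.
Amari, Chaudhari, Ibarra, Mbeki and Whitfield all have years on the bench 11 years, so the next rule applies.
Among Amari, Chaudhari, Ibarra, Mbeki and Whitfield, alphabetically by surname: Amari before Chaudhari before Ibarra before Mbeki before Whitfield.
Order: Okafor, Vance, Amari, Chaudhari, Ibarra, Mbeki, Whitfield.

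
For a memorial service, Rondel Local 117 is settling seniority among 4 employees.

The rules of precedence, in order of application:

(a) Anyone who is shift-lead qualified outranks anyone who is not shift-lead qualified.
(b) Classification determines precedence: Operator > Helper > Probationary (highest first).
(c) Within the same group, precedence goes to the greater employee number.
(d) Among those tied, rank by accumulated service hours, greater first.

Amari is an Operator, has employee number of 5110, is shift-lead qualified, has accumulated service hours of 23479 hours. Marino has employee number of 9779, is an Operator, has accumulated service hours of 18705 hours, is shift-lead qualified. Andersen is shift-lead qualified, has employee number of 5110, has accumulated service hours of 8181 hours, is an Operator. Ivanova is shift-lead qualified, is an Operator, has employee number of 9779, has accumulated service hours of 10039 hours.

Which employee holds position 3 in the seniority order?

By the first rule: Marino, Ivanova, Amari and Andersen (each shift-lead qualified).
Marino, Ivanova, Amari and Andersen are each Operator, so the next rule applies.
Among Marino, Ivanova, Amari and Andersen, by employee number (higher first): Marino and Ivanova (9779) before Amari and Andersen (5110).
Among Marino and Ivanova, by accumulated service hours (higher first): Marino (18705 hours) before Ivanova (10039 hours).
Among Amari and Andersen, by accumulated service hours (higher first): Amari (23479 hours) before Andersen (8181 hours).
Order: Marino, Ivanova, Amari, Andersen.

Amari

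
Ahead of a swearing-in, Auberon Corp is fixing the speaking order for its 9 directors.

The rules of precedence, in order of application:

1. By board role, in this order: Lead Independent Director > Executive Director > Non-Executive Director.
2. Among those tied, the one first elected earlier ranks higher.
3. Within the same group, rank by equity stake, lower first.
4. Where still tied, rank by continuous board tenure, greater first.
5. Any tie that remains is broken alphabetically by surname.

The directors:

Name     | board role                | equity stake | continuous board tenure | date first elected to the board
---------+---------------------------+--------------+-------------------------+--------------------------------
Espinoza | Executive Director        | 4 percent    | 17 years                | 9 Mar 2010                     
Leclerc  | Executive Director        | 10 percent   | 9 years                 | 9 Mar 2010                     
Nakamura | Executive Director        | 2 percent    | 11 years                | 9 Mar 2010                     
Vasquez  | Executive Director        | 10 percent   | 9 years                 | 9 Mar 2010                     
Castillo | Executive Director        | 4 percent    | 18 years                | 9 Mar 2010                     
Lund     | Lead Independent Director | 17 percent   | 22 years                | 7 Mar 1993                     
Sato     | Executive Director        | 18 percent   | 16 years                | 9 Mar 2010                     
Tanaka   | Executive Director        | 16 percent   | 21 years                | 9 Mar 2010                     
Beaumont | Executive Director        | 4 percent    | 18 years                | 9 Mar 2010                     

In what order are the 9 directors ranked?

By board role: Lund (Lead Independent Director); then Nakamura, Beaumont, Castillo, Espinoza, Leclerc, Vasquez, Tanaka and Sato (Executive Director).
Nakamura, Beaumont, Castillo, Espinoza, Leclerc, Vasquez, Tanaka and Sato all have date first elected to the board 9 Mar 2010, so the next rule applies.
Among Nakamura, Beaumont, Castillo, Espinoza, Leclerc, Vasquez, Tanaka and Sato, by equity stake (lower first): Nakamura (2 percent) before Beaumont, Castillo and Espinoza (4 percent) before Leclerc and Vasquez (10 percent) before Tanaka (16 percent) before Sato (18 percent).
Among Beaumont, Castillo and Espinoza, by continuous board tenure (higher first): Beaumont and Castillo (18 years) before Espinoza (17 years).
Among Beaumont and Castillo, alphabetically by surname: Beaumont before Castillo.
Leclerc and Vasquez both have continuous board tenure 9 years, so the next rule applies.
Among Leclerc and Vasquez, alphabetically by surname: Leclerc before Vasquez.
Full order: Lund, Nakamura, Beaumont, Castillo, Espinoza, Leclerc, Vasquez, Tanaka, Sato.

Lund, Nakamura, Beaumont, Castillo, Espinoza, Leclerc, Vasquez, Tanaka, Sato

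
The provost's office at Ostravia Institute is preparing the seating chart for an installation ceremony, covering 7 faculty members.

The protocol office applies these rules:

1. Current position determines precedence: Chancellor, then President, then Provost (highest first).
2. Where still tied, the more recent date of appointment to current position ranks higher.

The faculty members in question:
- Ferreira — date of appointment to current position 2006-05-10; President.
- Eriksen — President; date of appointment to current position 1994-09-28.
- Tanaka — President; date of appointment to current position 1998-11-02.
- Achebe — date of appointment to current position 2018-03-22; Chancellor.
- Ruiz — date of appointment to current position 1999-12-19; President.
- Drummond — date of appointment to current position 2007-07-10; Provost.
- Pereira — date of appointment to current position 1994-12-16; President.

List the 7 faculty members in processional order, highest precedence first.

Achebe, Ferreira, Ruiz, Tanaka, Pereira, Eriksen, Drummond

By current position: Achebe (Chancellor); then Ferreira, Ruiz, Tanaka, Pereira and Eriksen (President); then Drummond (Provost).
Among Ferreira, Ruiz, Tanaka, Pereira and Eriksen, by date of appointment to current position (later first): Ferreira (2006-05-10) before Ruiz (1999-12-19) before Tanaka (1998-11-02) before Pereira (1994-12-16) before Eriksen (1994-09-28).
Full order: Achebe, Ferreira, Ruiz, Tanaka, Pereira, Eriksen, Drummond.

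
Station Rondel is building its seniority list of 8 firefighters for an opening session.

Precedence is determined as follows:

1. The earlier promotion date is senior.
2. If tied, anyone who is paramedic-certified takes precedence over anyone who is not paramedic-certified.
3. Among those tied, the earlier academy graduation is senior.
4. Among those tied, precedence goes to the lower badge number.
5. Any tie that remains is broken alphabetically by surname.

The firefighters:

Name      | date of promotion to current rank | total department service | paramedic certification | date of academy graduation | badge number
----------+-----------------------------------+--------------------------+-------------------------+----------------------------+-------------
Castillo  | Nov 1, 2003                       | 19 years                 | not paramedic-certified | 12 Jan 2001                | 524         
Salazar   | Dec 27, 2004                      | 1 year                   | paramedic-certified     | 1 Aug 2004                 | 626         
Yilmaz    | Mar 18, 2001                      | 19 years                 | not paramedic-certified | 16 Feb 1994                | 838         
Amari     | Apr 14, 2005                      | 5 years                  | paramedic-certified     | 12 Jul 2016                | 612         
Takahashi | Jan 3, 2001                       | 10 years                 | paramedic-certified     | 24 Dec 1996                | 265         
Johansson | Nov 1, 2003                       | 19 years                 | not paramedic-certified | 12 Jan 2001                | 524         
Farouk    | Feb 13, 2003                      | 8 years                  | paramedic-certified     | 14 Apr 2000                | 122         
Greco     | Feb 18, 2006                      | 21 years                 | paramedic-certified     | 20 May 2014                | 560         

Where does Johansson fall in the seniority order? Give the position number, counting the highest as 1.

By date of promotion to current rank (earlier first): Takahashi (Jan 3, 2001); then Yilmaz (Mar 18, 2001); then Farouk (Feb 13, 2003); then Castillo and Johansson (both Nov 1, 2003); then Salazar (Dec 27, 2004); then Amari (Apr 14, 2005); then Greco (Feb 18, 2006).
Castillo and Johansson are each not paramedic-certified, so the next rule applies.
Castillo and Johansson both have date of academy graduation 12 Jan 2001, so the next rule applies.
Castillo and Johansson both have badge number 524, so the next rule applies.
Among Castillo and Johansson, alphabetically by surname: Castillo before Johansson.
Order: Takahashi, Yilmaz, Farouk, Castillo, Johansson, Salazar, Amari, Greco. So position 5.

5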